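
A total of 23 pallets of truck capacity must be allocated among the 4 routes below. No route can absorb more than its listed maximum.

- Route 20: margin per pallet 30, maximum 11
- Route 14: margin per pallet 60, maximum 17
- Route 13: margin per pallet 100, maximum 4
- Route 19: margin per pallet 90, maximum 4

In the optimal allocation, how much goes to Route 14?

Order the routes by margin per pallet: Route 13 100 > Route 19 90 > Route 14 60 > Route 20 30.
Give Route 13 4 to hit its cap of 4 ; 19 left.
Give Route 19 4 to hit its cap of 4 ; 15 left.
Only 15 left; Route 14 takes them to reach 15.

15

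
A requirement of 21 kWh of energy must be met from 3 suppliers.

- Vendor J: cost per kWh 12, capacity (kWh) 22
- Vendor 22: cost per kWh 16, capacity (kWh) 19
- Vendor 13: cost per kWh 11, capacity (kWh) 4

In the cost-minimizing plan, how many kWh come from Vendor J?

17

Fill from the cheapest supplier first.
Vendor 13 at 11: take all 4 kWh → 17 still needed.
Vendor J (12): take the remaining 17 → done.
Vendor 22: unused.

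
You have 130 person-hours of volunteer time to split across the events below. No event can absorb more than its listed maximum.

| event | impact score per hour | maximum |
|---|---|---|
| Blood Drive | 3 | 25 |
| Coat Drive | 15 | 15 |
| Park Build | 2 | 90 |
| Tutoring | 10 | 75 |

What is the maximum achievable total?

1080

Rank by impact score per hour: Coat Drive 15 > Tutoring 10 > Blood Drive 3 > Park Build 2.
Coat Drive takes 15 to reach its cap of 15 → 115 left.
Tutoring takes 75 to reach its cap of 75 → 40 left.
Blood Drive takes 25 to reach its cap of 25 → 15 left.
Park Build has room for 90 but only 15 remain, so it gets 15.
Total = 3×25 + 15×15 + 2×15 + 10×75 = 1080.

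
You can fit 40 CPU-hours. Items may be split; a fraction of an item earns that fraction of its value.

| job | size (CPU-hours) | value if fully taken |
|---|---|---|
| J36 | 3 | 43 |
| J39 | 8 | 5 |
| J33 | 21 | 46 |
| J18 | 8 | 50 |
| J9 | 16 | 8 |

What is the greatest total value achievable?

144

Rank by value-to-size ratio: J36 43/3≈14.3, J18 50/8≈6.25, J33 46/21≈2.19, J39 5/8≈0.625, J9 8/16≈0.5.
All 3 CPU-hours of J36 fit (value 43) — 37 remain.
Take all of J18 (8 CPU-hours, value 50) — 29 CPU-hours left.
All 21 CPU-hours of J33 fit (value 46) — 8 remain.
J39: take in full, 8 CPU-hours for value 5 — 0 left.
Total value = 144.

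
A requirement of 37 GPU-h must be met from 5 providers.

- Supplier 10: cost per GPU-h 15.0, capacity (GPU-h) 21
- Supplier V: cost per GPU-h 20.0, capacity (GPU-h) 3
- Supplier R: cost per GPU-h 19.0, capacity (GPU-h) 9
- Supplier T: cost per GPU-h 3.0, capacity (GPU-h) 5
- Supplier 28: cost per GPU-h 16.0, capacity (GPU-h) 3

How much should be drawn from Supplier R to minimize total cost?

Fill from the cheapest provider first.
Take 5 from Supplier T at 3.0 ; need 32 more.
Supplier 10 at 15.0: take all 21 GPU-h ; 11 still needed.
Supplier 28 at 16.0: take all 3 GPU-h ; 8 still needed.
Supplier R at 19.0: take 8 of its 9 ; requirement met.
Supplier V: unused.

8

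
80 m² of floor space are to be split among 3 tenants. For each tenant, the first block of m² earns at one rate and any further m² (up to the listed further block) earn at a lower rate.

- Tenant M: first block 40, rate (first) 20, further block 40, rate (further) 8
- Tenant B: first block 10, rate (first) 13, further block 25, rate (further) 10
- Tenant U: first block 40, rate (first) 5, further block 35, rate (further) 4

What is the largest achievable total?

Order all 6 blocks by rate: Tenant M/tier1 20 > Tenant B/tier1 13 > Tenant B/tier2 10 > Tenant M/tier2 8 > Tenant U/tier1 5 > Tenant U/tier2 4.
Tenant M/tier1 (20): +40 — 40 left.
Fill Tenant B tier1 block (10 at 13) — 30 left.
Tenant B tier2 at 10: fill all 25 — 5 left.
5 remain; put them into Tenant M tier2 at 8.
Total = 20×40 + 13×10 + 10×25 + 8×5 = 1220.

1220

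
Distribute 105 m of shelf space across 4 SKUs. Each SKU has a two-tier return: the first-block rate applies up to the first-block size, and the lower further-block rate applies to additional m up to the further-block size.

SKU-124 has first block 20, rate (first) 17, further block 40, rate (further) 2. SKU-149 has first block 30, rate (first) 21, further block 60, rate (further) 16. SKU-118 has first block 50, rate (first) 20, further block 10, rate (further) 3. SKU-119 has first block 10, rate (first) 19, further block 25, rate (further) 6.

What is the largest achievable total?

Order all 8 blocks by rate: SKU-149/first 21 > SKU-118/first 20 > SKU-119/first 19 > SKU-124/first 17 > SKU-149/second 16 > SKU-119/second 6 > SKU-118/second 3 > SKU-124/second 2.
SKU-149 first at 21: fill all 30 ; 75 left.
SKU-118/first (20): +50 ; 25 left.
Fill SKU-119 first block (10 at 19) ; 15 left.
SKU-124 first at 17: only 15 left, fill 15.
Total = 21×30 + 20×50 + 19×10 + 17×15 = 2075.

2075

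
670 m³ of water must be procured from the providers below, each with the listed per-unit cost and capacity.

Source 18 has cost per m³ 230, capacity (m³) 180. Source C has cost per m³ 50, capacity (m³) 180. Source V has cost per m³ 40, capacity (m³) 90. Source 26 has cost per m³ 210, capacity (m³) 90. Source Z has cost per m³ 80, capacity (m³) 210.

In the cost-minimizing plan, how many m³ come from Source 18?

Cheapest first:
Source V (40): use full 90 → 580 m³ to go.
Source C at 50: take all 180 m³ → 400 still needed.
Source Z at 80: take all 210 m³ → 190 still needed.
Take 90 from Source 26 at 210 → need 100 more.
Take 100 from Source 18 at 230 to finish.

100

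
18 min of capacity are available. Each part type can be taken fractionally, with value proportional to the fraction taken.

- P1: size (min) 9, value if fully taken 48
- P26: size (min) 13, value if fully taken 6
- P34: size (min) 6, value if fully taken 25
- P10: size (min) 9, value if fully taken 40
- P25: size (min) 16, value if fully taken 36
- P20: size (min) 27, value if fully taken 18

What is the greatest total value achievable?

Best value per unit of size first: P1 48/9≈5.33, P10 40/9≈4.44, P34 25/6≈4.17, P25 36/16≈2.25, P20 18/27≈0.667, P26 6/13≈0.462.
P1: take in full, 9 min for value 48 ; 9 left.
Take all of P10 (9 min, value 40) ; 0 min left.
Total value = 88.

88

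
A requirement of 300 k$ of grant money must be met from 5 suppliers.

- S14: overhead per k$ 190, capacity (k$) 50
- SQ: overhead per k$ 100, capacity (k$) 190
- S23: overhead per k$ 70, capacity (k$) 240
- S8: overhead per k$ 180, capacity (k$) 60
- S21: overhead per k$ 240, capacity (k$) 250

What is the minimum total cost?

22800

Fill from the cheapest supplier first.
S23 at 70: take all 240 k$ → 60 still needed.
SQ at 100: take 60 of its 190 → requirement met.
S8, S14, S21: unused.
Cost = 240×70 + 60×100 = 22800.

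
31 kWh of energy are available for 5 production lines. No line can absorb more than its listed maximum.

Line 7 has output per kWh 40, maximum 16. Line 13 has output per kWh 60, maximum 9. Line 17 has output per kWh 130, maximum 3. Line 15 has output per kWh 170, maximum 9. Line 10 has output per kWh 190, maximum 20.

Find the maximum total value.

Rank by output per kWh: Line 10 190 > Line 15 170 > Line 17 130 > Line 13 60 > Line 7 40.
Give Line 10 20 to hit its cap of 20 → 11 left.
Line 15: +9 to 9 (cap) → 2 left.
Line 17: +2 (room for 3) → 2. Pool exhausted.
Total = 130×2 + 170×9 + 190×20 = 5590.

5590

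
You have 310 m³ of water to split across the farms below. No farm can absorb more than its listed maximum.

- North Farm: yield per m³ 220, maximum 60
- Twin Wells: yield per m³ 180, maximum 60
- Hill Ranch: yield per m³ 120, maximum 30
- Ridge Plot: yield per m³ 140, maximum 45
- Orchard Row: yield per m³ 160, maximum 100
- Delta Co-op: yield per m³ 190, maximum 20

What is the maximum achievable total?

Rank by yield per m³: North Farm 220 > Delta Co-op 190 > Twin Wells 180 > Orchard Row 160 > Ridge Plot 140 > Hill Ranch 120.
North Farm takes 60 to reach its cap of 60 → 250 left.
Delta Co-op: +20 to 20 (cap) → 230 left.
Twin Wells: +60 to 60 (cap) → 170 left.
Give Orchard Row 100 to hit its cap of 100 → 70 left.
Ridge Plot takes 45 to reach its cap of 45 → 25 left.
Hill Ranch has room for 30 but only 25 remain, so it gets 25.
Total = 220×60 + 180×60 + 120×25 + 140×45 + 160×100 + 190×20 = 53100.

53100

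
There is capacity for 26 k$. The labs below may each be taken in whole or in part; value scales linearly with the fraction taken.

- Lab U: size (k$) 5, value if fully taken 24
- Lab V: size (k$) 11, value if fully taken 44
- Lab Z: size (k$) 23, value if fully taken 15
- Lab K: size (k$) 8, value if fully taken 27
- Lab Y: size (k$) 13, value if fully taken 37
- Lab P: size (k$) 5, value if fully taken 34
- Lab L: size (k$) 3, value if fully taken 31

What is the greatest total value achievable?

Best value per unit of size first: Lab L 31/3≈10.3, Lab P 34/5≈6.8, Lab U 24/5≈4.8, Lab V 44/11≈4, Lab K 27/8≈3.38, Lab Y 37/13≈2.85, Lab Z 15/23≈0.652.
Take all of Lab L (3 k$, value 31) — 23 k$ left.
Take all of Lab P (5 k$, value 34) — 18 k$ left.
Lab U: take in full, 5 k$ for value 24 — 13 left.
Take all of Lab V (11 k$, value 44) — 2 k$ left.
2 k$ left: a 2/8 share of Lab K gives 27×2/8 = 6.75.
Total value = 139.75.

139.75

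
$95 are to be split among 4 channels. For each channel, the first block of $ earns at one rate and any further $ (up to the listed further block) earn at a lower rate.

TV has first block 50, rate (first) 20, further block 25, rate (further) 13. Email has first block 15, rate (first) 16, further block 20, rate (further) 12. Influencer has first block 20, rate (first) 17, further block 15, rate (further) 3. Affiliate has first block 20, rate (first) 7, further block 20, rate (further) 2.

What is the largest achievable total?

Treat each block as its own option and order by rate: TV/T1 20 > Influencer/T1 17 > Email/T1 16 > TV/T2 13 > Email/T2 12 > Affiliate/T1 7 > Influencer/T2 3 > Affiliate/T2 2.
TV T1 at 20: fill all 50 ; 45 left.
Influencer/T1 (17): +20 ; 25 left.
Fill Email T1 block (15 at 16) ; 10 left.
10 remain; put them into TV T2 at 13.
Total = 20×50 + 17×20 + 16×15 + 13×10 = 1710.

1710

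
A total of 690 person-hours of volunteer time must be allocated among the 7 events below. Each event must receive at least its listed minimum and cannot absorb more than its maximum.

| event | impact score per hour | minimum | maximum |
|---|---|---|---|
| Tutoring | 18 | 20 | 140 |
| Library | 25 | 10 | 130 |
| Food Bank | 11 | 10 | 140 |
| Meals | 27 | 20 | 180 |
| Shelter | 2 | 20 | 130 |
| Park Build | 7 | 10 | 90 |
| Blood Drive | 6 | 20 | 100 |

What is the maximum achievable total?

12750

Meeting every minimum uses 20+10+10+20+20+10+20 = 110 person-hours, leaving 580.
Highest impact score per hour first: Meals 27 > Library 25 > Tutoring 18 > Food Bank 11 > Park Build 7 > Blood Drive 6 > Shelter 2.
Meals takes 160 more to reach its cap of 180 ; 420 left.
Library takes 120 more to reach its cap of 130 ; 300 left.
Give Tutoring 120 more to hit its cap of 140 ; 180 left.
Food Bank takes 130 more to reach its cap of 140 ; 50 left.
Park Build has room for 80 more but only 50 remain, so it gets 60.
Total = 18×140 + 25×130 + 11×140 + 27×180 + 2×20 + 7×60 + 6×20 = 12750.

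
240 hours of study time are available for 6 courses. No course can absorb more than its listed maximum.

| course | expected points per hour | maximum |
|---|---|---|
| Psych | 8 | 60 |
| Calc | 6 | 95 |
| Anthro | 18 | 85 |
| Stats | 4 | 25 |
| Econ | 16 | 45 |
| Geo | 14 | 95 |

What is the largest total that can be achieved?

Order the courses by expected points per hour: Anthro 18 > Econ 16 > Geo 14 > Psych 8 > Calc 6 > Stats 4.
Give Anthro 85 to hit its cap of 85 — 155 left.
Give Econ 45 to hit its cap of 45 — 110 left.
Geo takes 95 to reach its cap of 95 — 15 left.
Psych: +15 (room for 60) → 15. Pool exhausted.
Total = 8×15 + 18×85 + 16×45 + 14×95 = 3700.

3700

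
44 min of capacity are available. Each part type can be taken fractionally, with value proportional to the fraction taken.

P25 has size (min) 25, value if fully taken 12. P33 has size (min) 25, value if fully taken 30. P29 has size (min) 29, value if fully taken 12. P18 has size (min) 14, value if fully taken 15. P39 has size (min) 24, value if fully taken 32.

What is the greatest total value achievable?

Sort by value density: P39 32/24≈1.33, P33 30/25≈1.2, P18 15/14≈1.07, P25 12/25≈0.48, P29 12/29≈0.414.
Take all of P39 (24 min, value 32) ; 20 min left.
20 min left: a 20/25 share of P33 gives 30×20/25 = 24.
Total value = 56.

56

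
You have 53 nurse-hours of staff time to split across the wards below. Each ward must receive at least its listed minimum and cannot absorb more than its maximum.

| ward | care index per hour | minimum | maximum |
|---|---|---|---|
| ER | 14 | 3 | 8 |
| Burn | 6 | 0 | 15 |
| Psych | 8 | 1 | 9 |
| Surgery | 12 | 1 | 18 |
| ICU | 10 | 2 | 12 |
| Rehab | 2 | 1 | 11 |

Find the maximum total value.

552

Meeting every minimum uses 3+0+1+1+2+1 = 8 nurse-hours, leaving 45.
Highest care index per hour first: ER 14 > Surgery 12 > ICU 10 > Psych 8 > Burn 6 > Rehab 2.
ER: +5 to 8 (cap) → 40 left.
Surgery: +17 to 18 (cap) → 23 left.
ICU: +10 to 12 (cap) → 13 left.
Psych takes 8 more to reach its cap of 9 → 5 left.
Burn: +5 (room for 15) → 5. Pool exhausted.
Total = 14×8 + 6×5 + 8×9 + 12×18 + 10×12 + 2×1 = 552.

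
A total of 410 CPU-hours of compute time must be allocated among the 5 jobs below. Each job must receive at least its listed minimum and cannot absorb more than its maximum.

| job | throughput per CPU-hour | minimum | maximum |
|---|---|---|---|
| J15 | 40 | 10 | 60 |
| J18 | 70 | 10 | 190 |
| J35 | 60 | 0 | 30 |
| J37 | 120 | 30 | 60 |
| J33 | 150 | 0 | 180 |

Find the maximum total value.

45800

Meeting every minimum uses 10+10+0+30+0 = 50 CPU-hours, leaving 360.
Highest throughput per CPU-hour first: J33 150 > J37 120 > J18 70 > J35 60 > J15 40.
J33 takes 180 more to reach its cap of 180 ; 180 left.
J37 takes 30 more to reach its cap of 60 ; 150 left.
J18 has room for 180 more but only 150 remain, so it gets 160.
Total = 40×10 + 70×160 + 120×60 + 150×180 = 45800.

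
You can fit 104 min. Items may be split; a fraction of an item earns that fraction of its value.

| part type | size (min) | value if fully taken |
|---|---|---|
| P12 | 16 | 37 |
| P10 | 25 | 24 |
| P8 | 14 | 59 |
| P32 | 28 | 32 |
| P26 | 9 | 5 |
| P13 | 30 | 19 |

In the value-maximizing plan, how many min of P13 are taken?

Sort by value density: P8 59/14≈4.21, P12 37/16≈2.31, P32 32/28≈1.14, P10 24/25≈0.96, P13 19/30≈0.633, P26 5/9≈0.556.
Take all of P8 (14 min, value 59) ; 90 min left.
P12: take in full, 16 min for value 37 ; 74 left.
All 28 min of P32 fit (value 32) ; 46 remain.
Take all of P10 (25 min, value 24) ; 21 min left.
21 min left: a 21/30 share of P13 gives 19×21/30 = 13.3.

21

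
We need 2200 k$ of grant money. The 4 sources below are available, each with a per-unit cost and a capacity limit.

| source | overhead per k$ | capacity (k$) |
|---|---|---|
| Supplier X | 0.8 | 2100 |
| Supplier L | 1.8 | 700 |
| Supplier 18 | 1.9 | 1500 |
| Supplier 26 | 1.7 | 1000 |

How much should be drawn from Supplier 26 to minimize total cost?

Fill from the cheapest source first.
Supplier X (0.8): use full 2100 → 100 k$ to go.
Supplier 26 at 1.7: take 100 of its 1000 → requirement met.
Supplier L, Supplier 18: unused.

100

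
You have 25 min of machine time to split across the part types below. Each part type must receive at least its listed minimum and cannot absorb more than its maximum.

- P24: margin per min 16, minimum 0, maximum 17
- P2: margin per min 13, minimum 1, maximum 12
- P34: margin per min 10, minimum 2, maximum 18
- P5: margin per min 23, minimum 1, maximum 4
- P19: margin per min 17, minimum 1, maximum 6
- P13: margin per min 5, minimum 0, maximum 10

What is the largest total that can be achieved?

Meeting every minimum uses 0+1+2+1+1+0 = 5 min, leaving 20.
Order the part types by margin per min: P5 23 > P19 17 > P24 16 > P2 13 > P34 10 > P13 5.
Give P5 3 more to hit its cap of 4 — 17 left.
P19 takes 5 more to reach its cap of 6 — 12 left.
Only 12 left; P24 takes them to reach 12.
Total = 16×12 + 13×1 + 10×2 + 23×4 + 17×6 = 419.

419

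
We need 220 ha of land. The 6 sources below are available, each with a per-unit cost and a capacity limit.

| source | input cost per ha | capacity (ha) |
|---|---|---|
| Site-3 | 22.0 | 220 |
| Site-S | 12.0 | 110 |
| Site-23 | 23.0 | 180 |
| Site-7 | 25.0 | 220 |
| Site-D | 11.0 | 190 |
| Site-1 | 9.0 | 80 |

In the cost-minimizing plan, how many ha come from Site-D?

140

Cheapest first:
Site-1 at 9.0: take all 80 ha ; 140 still needed.
Site-D (11.0): take the remaining 140 ; done.
Site-S, Site-3, Site-23, Site-7: unused.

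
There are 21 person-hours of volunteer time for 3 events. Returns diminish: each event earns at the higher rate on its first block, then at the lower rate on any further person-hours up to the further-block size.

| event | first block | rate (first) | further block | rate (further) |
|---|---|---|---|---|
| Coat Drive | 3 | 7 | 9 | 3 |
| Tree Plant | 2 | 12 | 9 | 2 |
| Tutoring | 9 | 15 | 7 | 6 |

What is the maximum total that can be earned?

Order all 6 blocks by rate: Tutoring/T1 15 > Tree Plant/T1 12 > Coat Drive/T1 7 > Tutoring/T2 6 > Coat Drive/T2 3 > Tree Plant/T2 2.
Tutoring/T1 (15): +9 ; 12 left.
Tree Plant T1 at 12: fill all 2 ; 10 left.
Coat Drive/T1 (7): +3 ; 7 left.
Tutoring/T2 (6): +7 ; 0 left.
Total = 15×9 + 12×2 + 7×3 + 6×7 = 222.

222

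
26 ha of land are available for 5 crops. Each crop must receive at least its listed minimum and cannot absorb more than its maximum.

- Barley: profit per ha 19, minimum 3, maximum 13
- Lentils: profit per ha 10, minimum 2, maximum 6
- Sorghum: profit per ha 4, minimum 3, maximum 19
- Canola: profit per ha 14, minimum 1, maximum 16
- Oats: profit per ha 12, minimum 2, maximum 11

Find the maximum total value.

Meeting every minimum uses 3+2+3+1+2 = 11 ha, leaving 15.
Rank by profit per ha: Barley 19 > Canola 14 > Oats 12 > Lentils 10 > Sorghum 4.
Barley takes 10 more to reach its cap of 13 → 5 left.
Only 5 left; Canola takes them to reach 6.
Total = 19×13 + 10×2 + 4×3 + 14×6 + 12×2 = 387.

387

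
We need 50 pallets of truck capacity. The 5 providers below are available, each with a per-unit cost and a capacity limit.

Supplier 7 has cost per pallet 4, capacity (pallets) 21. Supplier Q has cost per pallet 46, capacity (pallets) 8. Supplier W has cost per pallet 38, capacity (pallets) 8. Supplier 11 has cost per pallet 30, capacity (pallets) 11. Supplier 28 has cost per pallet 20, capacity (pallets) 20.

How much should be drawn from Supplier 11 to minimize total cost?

Fill from the cheapest provider first.
Supplier 7 at 4: take all 21 pallets → 29 still needed.
Supplier 28 (20): use full 20 → 9 pallets to go.
Supplier 11 at 30: take 9 of its 11 → requirement met.
Supplier W, Supplier Q: unused.

9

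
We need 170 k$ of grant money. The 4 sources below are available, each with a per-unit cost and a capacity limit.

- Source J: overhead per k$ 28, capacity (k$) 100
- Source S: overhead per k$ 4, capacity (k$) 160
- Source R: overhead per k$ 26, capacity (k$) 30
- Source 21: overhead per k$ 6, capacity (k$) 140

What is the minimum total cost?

Cheapest first:
Take 160 from Source S at 4 → need 10 more.
Source 21 (6): take the remaining 10 → done.
Source R, Source J: unused.
Cost = 160×4 + 10×6 = 700.

700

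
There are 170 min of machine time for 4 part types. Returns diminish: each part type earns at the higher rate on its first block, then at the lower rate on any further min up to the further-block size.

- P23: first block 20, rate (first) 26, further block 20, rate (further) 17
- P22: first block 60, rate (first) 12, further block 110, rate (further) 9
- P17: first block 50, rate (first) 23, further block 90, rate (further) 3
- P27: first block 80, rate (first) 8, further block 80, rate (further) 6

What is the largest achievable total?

Treat each block as its own option and order by rate: P23/T1 26 > P17/T1 23 > P23/T2 17 > P22/T1 12 > P22/T2 9 > P27/T1 8 > P27/T2 6 > P17/T2 3.
P23 T1 at 26: fill all 20 — 150 left.
P17/T1 (23): +50 — 100 left.
P23 T2 at 17: fill all 20 — 80 left.
Fill P22 T1 block (60 at 12) — 20 left.
P22 T2 at 9: only 20 left, fill 20.
Total = 26×20 + 23×50 + 17×20 + 12×60 + 9×20 = 2910.

2910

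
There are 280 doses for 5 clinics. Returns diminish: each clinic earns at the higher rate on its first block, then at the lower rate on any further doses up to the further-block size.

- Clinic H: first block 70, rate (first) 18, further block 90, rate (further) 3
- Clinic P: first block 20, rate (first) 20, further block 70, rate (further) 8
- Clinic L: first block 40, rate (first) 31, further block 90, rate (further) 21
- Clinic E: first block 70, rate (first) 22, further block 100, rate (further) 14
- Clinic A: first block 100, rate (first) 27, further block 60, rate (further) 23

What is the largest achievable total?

Rank every tier by rate: Clinic L/T1 31 > Clinic A/T1 27 > Clinic A/T2 23 > Clinic E/T1 22 > Clinic L/T2 21 > Clinic P/T1 20 > Clinic H/T1 18 > Clinic E/T2 14 > Clinic P/T2 8 > Clinic H/T2 3.
Fill Clinic L T1 block (40 at 31) — 240 left.
Clinic A T1 at 27: fill all 100 — 140 left.
Clinic A/T2 (23): +60 — 80 left.
Clinic E T1 at 22: fill all 70 — 10 left.
Clinic L/T2: +10 of 90 at 21; pool empty.
Total = 31×40 + 27×100 + 23×60 + 22×70 + 21×10 = 7070.

7070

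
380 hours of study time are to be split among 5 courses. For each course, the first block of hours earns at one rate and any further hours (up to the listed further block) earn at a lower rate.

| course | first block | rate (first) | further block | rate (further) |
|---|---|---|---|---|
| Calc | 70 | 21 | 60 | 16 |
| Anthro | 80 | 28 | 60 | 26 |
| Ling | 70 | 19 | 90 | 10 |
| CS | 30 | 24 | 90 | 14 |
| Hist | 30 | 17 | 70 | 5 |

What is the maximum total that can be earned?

8470

Rank every tier by rate: Anthro/tier1 28 > Anthro/tier2 26 > CS/tier1 24 > Calc/tier1 21 > Ling/tier1 19 > Hist/tier1 17 > Calc/tier2 16 > CS/tier2 14 > Ling/tier2 10 > Hist/tier2 5.
Fill Anthro tier1 block (80 at 28) ; 300 left.
Fill Anthro tier2 block (60 at 26) ; 240 left.
Fill CS tier1 block (30 at 24) ; 210 left.
Calc tier1 at 21: fill all 70 ; 140 left.
Ling tier1 at 19: fill all 70 ; 70 left.
Hist/tier1 (17): +30 ; 40 left.
40 remain; put them into Calc tier2 at 16.
Total = 28×80 + 26×60 + 24×30 + 21×70 + 19×70 + 17×30 + 16×40 = 8470.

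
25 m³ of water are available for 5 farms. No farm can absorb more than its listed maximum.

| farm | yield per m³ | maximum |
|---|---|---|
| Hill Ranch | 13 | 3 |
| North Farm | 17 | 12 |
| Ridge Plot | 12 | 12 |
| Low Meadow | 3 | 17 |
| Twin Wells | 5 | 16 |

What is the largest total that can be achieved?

Highest yield per m³ first: North Farm 17 > Hill Ranch 13 > Ridge Plot 12 > Twin Wells 5 > Low Meadow 3.
North Farm takes 12 to reach its cap of 12 — 13 left.
Give Hill Ranch 3 to hit its cap of 3 — 10 left.
Only 10 left; Ridge Plot takes them to reach 10.
Total = 13×3 + 17×12 + 12×10 = 363.

363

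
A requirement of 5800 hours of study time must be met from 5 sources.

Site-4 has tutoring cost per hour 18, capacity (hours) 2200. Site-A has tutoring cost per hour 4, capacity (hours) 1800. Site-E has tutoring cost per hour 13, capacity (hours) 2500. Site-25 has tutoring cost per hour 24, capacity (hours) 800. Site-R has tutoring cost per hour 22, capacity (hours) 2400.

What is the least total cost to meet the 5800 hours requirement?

66700

Use sources in increasing cost order.
Take 1800 from Site-A at 4 → need 4000 more.
Site-E at 13: take all 2500 hours → 1500 still needed.
Site-4 (18): take the remaining 1500 → done.
Site-R, Site-25: unused.
Cost = 1800×4 + 2500×13 + 1500×18 = 66700.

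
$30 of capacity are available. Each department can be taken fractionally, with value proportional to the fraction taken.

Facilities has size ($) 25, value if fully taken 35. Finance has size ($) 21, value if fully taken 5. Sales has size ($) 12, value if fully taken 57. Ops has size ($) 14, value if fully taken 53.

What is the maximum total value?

Rank by value-to-size ratio: Sales 57/12≈4.75, Ops 53/14≈3.79, Facilities 35/25≈1.4, Finance 5/21≈0.238.
All 12 $ of Sales fit (value 57) ; 18 remain.
Take all of Ops (14 $, value 53) ; 4 $ left.
4 $ left: a 4/25 share of Facilities gives 35×4/25 = 5.6.
Total value = 115.6.

115.6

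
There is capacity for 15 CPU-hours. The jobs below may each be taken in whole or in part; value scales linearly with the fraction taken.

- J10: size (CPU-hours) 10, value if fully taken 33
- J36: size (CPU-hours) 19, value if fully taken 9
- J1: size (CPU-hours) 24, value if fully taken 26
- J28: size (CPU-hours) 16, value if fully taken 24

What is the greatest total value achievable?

Rank by value-to-size ratio: J10 33/10≈3.3, J28 24/16≈1.5, J1 26/24≈1.08, J36 9/19≈0.474.
All 10 CPU-hours of J10 fit (value 33) — 5 remain.
Only 5 CPU-hours remain; take 5/16 of J28 for value 24×5/16 = 7.5.
Total value = 40.5.

40.5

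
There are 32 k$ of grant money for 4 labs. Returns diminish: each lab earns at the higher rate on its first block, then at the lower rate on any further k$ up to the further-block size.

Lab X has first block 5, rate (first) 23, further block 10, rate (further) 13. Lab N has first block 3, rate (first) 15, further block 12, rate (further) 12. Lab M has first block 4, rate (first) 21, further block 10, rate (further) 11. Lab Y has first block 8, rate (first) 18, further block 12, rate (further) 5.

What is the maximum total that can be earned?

542

Rank every tier by rate: Lab X/tier1 23 > Lab M/tier1 21 > Lab Y/tier1 18 > Lab N/tier1 15 > Lab X/tier2 13 > Lab N/tier2 12 > Lab M/tier2 11 > Lab Y/tier2 5.
Lab X tier1 at 23: fill all 5 → 27 left.
Fill Lab M tier1 block (4 at 21) → 23 left.
Lab Y/tier1 (18): +8 → 15 left.
Lab N tier1 at 15: fill all 3 → 12 left.
Lab X tier2 at 13: fill all 10 → 2 left.
2 remain; put them into Lab N tier2 at 12.
Total = 23×5 + 21×4 + 18×8 + 15×3 + 13×10 + 12×2 = 542.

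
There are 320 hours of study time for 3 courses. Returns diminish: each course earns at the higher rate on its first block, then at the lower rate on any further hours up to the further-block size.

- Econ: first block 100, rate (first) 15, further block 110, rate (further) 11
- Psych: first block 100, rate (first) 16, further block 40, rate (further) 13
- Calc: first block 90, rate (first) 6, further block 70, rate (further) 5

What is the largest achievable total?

4500

Treat each block as its own option and order by rate: Psych/T1 16 > Econ/T1 15 > Psych/T2 13 > Econ/T2 11 > Calc/T1 6 > Calc/T2 5.
Psych T1 at 16: fill all 100 — 220 left.
Fill Econ T1 block (100 at 15) — 120 left.
Psych T2 at 13: fill all 40 — 80 left.
Econ/T2: +80 of 110 at 11; pool empty.
Total = 16×100 + 15×100 + 13×40 + 11×80 = 4500.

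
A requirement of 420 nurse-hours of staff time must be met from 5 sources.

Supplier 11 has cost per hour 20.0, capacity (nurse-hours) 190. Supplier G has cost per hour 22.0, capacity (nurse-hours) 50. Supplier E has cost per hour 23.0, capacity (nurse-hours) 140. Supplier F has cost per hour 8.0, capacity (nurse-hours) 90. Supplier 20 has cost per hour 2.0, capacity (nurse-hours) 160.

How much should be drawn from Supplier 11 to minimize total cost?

170

Cheapest first:
Supplier 20 (2.0): use full 160 → 260 nurse-hours to go.
Supplier F at 8.0: take all 90 nurse-hours → 170 still needed.
Supplier 11 at 20.0: take 170 of its 190 → requirement met.
Supplier G, Supplier E: unused.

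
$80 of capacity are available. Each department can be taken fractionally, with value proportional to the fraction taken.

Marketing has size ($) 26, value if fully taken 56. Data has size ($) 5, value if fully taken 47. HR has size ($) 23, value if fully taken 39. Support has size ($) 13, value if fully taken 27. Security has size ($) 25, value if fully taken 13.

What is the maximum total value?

Rank by value-to-size ratio: Data 47/5≈9.4, Marketing 56/26≈2.15, Support 27/13≈2.08, HR 39/23≈1.7, Security 13/25≈0.52.
Take all of Data (5 $, value 47) ; 75 $ left.
Take all of Marketing (26 $, value 56) ; 49 $ left.
All 13 $ of Support fit (value 27) ; 36 remain.
All 23 $ of HR fit (value 39) ; 13 remain.
Only 13 $ remain; take 13/25 of Security for value 13×13/25 = 6.76.
Total value = 175.76.

175.76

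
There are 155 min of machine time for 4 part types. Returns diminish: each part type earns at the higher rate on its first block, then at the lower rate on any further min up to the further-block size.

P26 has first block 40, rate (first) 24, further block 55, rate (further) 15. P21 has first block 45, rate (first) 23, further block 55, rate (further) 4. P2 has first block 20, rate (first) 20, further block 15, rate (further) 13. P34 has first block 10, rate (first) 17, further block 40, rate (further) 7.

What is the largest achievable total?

3165

Order all 8 blocks by rate: P26/tier1 24 > P21/tier1 23 > P2/tier1 20 > P34/tier1 17 > P26/tier2 15 > P2/tier2 13 > P34/tier2 7 > P21/tier2 4.
P26 tier1 at 24: fill all 40 — 115 left.
P21 tier1 at 23: fill all 45 — 70 left.
Fill P2 tier1 block (20 at 20) — 50 left.
Fill P34 tier1 block (10 at 17) — 40 left.
40 remain; put them into P26 tier2 at 15.
Total = 24×40 + 23×45 + 20×20 + 17×10 + 15×40 = 3165.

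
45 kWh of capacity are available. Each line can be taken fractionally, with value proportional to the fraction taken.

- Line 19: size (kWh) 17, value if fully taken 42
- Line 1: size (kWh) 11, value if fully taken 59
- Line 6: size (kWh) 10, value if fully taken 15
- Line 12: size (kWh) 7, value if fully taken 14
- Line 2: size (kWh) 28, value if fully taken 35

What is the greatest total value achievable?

Rank by value-to-size ratio: Line 1 59/11≈5.36, Line 19 42/17≈2.47, Line 12 14/7≈2, Line 6 15/10≈1.5, Line 2 35/28≈1.25.
All 11 kWh of Line 1 fit (value 59) — 34 remain.
All 17 kWh of Line 19 fit (value 42) — 17 remain.
Line 12: take in full, 7 kWh for value 14 — 10 left.
Line 6: take in full, 10 kWh for value 15 — 0 left.
Total value = 130.

130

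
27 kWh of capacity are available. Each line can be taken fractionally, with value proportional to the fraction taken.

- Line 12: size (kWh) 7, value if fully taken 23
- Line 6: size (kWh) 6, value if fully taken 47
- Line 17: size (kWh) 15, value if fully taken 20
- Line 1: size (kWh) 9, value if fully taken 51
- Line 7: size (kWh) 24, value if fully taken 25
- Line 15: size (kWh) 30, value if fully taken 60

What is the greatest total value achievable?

Best value per unit of size first: Line 6 47/6≈7.83, Line 1 51/9≈5.67, Line 12 23/7≈3.29, Line 15 60/30≈2, Line 17 20/15≈1.33, Line 7 25/24≈1.04.
Line 6: take in full, 6 kWh for value 47 — 21 left.
Line 1: take in full, 9 kWh for value 51 — 12 left.
Take all of Line 12 (7 kWh, value 23) — 5 kWh left.
Fill the last 5 kWh with part of Line 15: 5/30 of it earns 10.
Total value = 131.

131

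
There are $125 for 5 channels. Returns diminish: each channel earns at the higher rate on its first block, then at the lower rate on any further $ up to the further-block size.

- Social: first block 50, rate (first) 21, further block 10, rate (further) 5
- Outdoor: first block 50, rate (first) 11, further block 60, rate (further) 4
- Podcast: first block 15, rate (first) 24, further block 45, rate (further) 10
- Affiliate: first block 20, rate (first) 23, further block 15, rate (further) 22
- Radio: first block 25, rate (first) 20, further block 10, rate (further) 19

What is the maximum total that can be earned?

2700

Treat each block as its own option and order by rate: Podcast/first 24 > Affiliate/first 23 > Affiliate/second 22 > Social/first 21 > Radio/first 20 > Radio/second 19 > Outdoor/first 11 > Podcast/second 10 > Social/second 5 > Outdoor/second 4.
Podcast first at 24: fill all 15 → 110 left.
Affiliate first at 23: fill all 20 → 90 left.
Fill Affiliate second block (15 at 22) → 75 left.
Fill Social first block (50 at 21) → 25 left.
Radio first at 20: fill all 25 → 0 left.
Total = 24×15 + 23×20 + 22×15 + 21×50 + 20×25 = 2700.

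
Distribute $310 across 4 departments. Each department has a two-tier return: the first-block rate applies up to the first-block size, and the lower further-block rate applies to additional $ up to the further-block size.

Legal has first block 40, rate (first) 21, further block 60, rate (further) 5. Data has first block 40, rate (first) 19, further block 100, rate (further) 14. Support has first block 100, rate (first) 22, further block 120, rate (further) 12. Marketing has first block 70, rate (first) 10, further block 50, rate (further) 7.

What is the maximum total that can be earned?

Rank every tier by rate: Support/T1 22 > Legal/T1 21 > Data/T1 19 > Data/T2 14 > Support/T2 12 > Marketing/T1 10 > Marketing/T2 7 > Legal/T2 5.
Support/T1 (22): +100 → 210 left.
Fill Legal T1 block (40 at 21) → 170 left.
Data T1 at 19: fill all 40 → 130 left.
Data T2 at 14: fill all 100 → 30 left.
Support/T2: +30 of 120 at 12; pool empty.
Total = 22×100 + 21×40 + 19×40 + 14×100 + 12×30 = 5560.

5560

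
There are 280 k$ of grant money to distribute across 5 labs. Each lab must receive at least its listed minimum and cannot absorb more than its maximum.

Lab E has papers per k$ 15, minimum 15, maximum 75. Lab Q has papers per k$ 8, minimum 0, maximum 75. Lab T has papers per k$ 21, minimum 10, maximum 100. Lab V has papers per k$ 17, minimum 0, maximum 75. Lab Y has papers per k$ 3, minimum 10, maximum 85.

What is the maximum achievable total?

Meeting every minimum uses 15+0+10+0+10 = 35 k$, leaving 245.
Rank by papers per k$: Lab T 21 > Lab V 17 > Lab E 15 > Lab Q 8 > Lab Y 3.
Lab T: +90 to 100 (cap) ; 155 left.
Lab V: +75 to 75 (cap) ; 80 left.
Lab E: +60 to 75 (cap) ; 20 left.
Only 20 left; Lab Q takes them to reach 20.
Total = 15×75 + 8×20 + 21×100 + 17×75 + 3×10 = 4690.

4690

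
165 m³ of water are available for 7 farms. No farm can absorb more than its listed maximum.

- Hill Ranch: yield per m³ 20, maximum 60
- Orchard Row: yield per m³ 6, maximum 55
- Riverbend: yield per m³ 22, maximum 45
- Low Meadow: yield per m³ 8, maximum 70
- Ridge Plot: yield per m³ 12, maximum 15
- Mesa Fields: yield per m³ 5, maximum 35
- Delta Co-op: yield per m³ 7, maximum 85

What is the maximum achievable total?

Rank by yield per m³: Riverbend 22 > Hill Ranch 20 > Ridge Plot 12 > Low Meadow 8 > Delta Co-op 7 > Orchard Row 6 > Mesa Fields 5.
Give Riverbend 45 to hit its cap of 45 ; 120 left.
Give Hill Ranch 60 to hit its cap of 60 ; 60 left.
Ridge Plot: +15 to 15 (cap) ; 45 left.
Low Meadow has room for 70 but only 45 remain, so it gets 45.
Total = 20×60 + 22×45 + 8×45 + 12×15 = 2730.

2730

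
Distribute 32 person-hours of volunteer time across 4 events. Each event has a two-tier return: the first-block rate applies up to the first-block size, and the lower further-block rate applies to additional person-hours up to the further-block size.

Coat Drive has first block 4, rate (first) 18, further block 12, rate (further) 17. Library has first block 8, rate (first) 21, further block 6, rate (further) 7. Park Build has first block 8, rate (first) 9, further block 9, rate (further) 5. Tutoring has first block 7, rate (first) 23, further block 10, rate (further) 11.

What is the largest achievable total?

Order all 8 blocks by rate: Tutoring/first 23 > Library/first 21 > Coat Drive/first 18 > Coat Drive/second 17 > Tutoring/second 11 > Park Build/first 9 > Library/second 7 > Park Build/second 5.
Tutoring first at 23: fill all 7 → 25 left.
Library/first (21): +8 → 17 left.
Coat Drive/first (18): +4 → 13 left.
Coat Drive second at 17: fill all 12 → 1 left.
Tutoring/second: +1 of 10 at 11; pool empty.
Total = 23×7 + 21×8 + 18×4 + 17×12 + 11×1 = 616.

616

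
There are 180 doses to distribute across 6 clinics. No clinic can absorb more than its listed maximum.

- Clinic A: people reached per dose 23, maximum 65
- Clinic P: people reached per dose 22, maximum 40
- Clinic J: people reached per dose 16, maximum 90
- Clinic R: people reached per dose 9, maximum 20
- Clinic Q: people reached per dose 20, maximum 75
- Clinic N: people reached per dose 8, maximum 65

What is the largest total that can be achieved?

Order the clinics by people reached per dose: Clinic A 23 > Clinic P 22 > Clinic Q 20 > Clinic J 16 > Clinic R 9 > Clinic N 8.
Clinic A: +65 to 65 (cap) → 115 left.
Clinic P: +40 to 40 (cap) → 75 left.
Clinic Q: +75 to 75 (cap) → 0 left.
Total = 23×65 + 22×40 + 20×75 = 3875.

3875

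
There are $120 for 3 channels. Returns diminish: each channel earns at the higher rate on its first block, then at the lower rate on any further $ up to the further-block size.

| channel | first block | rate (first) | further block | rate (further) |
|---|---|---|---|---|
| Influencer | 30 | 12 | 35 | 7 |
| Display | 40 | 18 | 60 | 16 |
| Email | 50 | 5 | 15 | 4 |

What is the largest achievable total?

Rank every tier by rate: Display/T1 18 > Display/T2 16 > Influencer/T1 12 > Influencer/T2 7 > Email/T1 5 > Email/T2 4.
Display/T1 (18): +40 — 80 left.
Display/T2 (16): +60 — 20 left.
Influencer T1 at 12: only 20 left, fill 20.
Total = 18×40 + 16×60 + 12×20 = 1920.

1920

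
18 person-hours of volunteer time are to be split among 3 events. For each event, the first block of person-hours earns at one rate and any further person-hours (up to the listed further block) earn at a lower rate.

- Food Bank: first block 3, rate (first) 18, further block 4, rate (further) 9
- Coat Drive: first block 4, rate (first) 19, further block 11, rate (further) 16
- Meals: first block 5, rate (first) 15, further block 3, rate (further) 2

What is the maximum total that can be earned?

Rank every tier by rate: Coat Drive/tier1 19 > Food Bank/tier1 18 > Coat Drive/tier2 16 > Meals/tier1 15 > Food Bank/tier2 9 > Meals/tier2 2.
Coat Drive tier1 at 19: fill all 4 ; 14 left.
Food Bank tier1 at 18: fill all 3 ; 11 left.
Fill Coat Drive tier2 block (11 at 16) ; 0 left.
Total = 19×4 + 18×3 + 16×11 = 306.

306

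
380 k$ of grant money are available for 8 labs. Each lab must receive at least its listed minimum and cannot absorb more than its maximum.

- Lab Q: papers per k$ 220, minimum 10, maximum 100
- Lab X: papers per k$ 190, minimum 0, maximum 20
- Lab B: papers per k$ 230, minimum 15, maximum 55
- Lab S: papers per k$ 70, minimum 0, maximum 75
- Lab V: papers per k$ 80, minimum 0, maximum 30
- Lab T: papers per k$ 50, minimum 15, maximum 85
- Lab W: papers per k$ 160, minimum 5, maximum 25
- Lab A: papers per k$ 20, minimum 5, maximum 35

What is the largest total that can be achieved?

Meeting every minimum uses 10+0+15+0+0+15+5+5 = 50 k$, leaving 330.
Highest papers per k$ first: Lab B 230 > Lab Q 220 > Lab X 190 > Lab W 160 > Lab V 80 > Lab S 70 > Lab T 50 > Lab A 20.
Give Lab B 40 more to hit its cap of 55 ; 290 left.
Give Lab Q 90 more to hit its cap of 100 ; 200 left.
Lab X takes 20 more to reach its cap of 20 ; 180 left.
Lab W takes 20 more to reach its cap of 25 ; 160 left.
Give Lab V 30 more to hit its cap of 30 ; 130 left.
Lab S takes 75 more to reach its cap of 75 ; 55 left.
Lab T: +55 (room for 70) → 70. Pool exhausted.
Total = 220×100 + 190×20 + 230×55 + 70×75 + 80×30 + 50×70 + 160×25 + 20×5 = 53700.

53700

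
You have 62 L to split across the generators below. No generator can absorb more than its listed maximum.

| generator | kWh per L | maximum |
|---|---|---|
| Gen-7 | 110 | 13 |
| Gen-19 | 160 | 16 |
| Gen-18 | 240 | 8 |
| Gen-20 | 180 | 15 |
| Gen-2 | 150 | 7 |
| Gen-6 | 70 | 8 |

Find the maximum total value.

Order the generators by kWh per L: Gen-18 240 > Gen-20 180 > Gen-19 160 > Gen-2 150 > Gen-7 110 > Gen-6 70.
Give Gen-18 8 to hit its cap of 8 ; 54 left.
Gen-20 takes 15 to reach its cap of 15 ; 39 left.
Give Gen-19 16 to hit its cap of 16 ; 23 left.
Gen-2: +7 to 7 (cap) ; 16 left.
Give Gen-7 13 to hit its cap of 13 ; 3 left.
Gen-6: +3 (room for 8) → 3. Pool exhausted.
Total = 110×13 + 160×16 + 240×8 + 180×15 + 150×7 + 70×3 = 9870.

9870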